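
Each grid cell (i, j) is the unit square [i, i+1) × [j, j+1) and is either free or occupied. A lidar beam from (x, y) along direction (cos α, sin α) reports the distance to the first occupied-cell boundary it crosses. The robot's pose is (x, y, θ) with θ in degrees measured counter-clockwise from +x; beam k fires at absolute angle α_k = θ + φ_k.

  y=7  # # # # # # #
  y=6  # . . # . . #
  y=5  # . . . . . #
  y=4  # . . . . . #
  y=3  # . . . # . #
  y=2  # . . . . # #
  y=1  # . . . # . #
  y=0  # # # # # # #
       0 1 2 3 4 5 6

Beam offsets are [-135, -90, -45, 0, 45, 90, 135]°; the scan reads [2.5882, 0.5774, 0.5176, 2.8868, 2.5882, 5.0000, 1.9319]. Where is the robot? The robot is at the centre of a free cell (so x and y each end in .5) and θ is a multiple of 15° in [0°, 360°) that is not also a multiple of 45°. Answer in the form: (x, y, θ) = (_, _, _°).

Enumerate (i+0.5, j+0.5, θ) over the 26 free cells and 16 admissible headings. For each, cast all 7 beams and compare to the given ranges.
  (1.5, 1.5, 300°): beam 1 = 0.5176 ≠ 2.5882 ✗
  (1.5, 6.5, 300°): beam 1 = 0.5176 ≠ 2.5882 ✗
  (3.5, 3.5, 255°): beam 1 = 4.0415 ≠ 2.5882 ✗
  …
  (3.5, 5.5, 150°): r_1=2.5882, r_2=0.5774, r_3=0.5176, r_4=2.8868, r_5=2.5882, r_6=5.0000, r_7=1.9319 — all match ✓
Unique over the lattice → pose = (3.5, 5.5, 150°).

(x, y, θ) = (3.5, 5.5, 150°)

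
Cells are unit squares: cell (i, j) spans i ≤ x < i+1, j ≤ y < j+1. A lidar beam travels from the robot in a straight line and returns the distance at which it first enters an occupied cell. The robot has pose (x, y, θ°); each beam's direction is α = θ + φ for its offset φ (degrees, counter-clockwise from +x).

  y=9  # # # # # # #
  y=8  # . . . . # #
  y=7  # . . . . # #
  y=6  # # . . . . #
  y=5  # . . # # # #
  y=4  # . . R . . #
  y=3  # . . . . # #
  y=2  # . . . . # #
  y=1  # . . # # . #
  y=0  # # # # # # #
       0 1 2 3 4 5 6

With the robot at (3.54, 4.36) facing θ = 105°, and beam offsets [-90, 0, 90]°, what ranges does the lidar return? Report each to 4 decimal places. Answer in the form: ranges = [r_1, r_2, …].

ranges = [2.4728, 0.6626, 2.6296]

beam 1: φ=-90°, α=15°
  d=(0.9659,0.2588)  start (3,4)  tX=0.4762 tY=2.4728  stride 1/|dx|=1.0353 1/|dy|=3.8637
    cross x-line → (4,4), t=0.4762
    cross x-line → (5,4), t=1.5115
    cross y-line → (5,5), t=2.4728 (wall)
  → r_1 = 2.4728
beam 2: φ=0°, α=105°
  d=(-0.2588,0.9659)  start (3,4)  tX=2.0864 tY=0.6626  stride 1/|dx|=3.8637 1/|dy|=1.0353
    cross y-line → (3,5), t=0.6626 (wall)
  → r_2 = 0.6626
beam 3: φ=90°, α=195°
  d=(-0.9659,-0.2588)  start (3,4)  tX=0.5590 tY=1.3909  stride 1/|dx|=1.0353 1/|dy|=3.8637
    cross x-line → (2,4), t=0.5590
    cross y-line → (2,3), t=1.3909
    cross x-line → (1,3), t=1.5943
    cross x-line → (0,3), t=2.6296 (wall)
  → r_3 = 2.6296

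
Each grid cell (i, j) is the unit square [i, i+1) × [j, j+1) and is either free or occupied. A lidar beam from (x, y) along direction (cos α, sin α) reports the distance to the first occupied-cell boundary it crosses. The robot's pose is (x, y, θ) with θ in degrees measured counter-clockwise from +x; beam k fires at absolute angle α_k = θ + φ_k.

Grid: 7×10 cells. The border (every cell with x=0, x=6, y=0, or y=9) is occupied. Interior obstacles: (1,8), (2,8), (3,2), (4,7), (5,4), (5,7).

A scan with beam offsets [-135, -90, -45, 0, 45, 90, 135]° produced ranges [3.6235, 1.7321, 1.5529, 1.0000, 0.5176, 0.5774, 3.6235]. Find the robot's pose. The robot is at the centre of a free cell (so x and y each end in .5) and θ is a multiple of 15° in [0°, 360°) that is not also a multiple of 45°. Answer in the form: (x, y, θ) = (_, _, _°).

Candidates: 34 free-cell centres × 16 headings = 544 poses. Raycast each; keep the one whose scan matches to 4 dp.
  (1.5, 3.5, 150°): beam 2 = 5.0000 ≠ 1.7321 ✗
  (2.5, 7.5, 285°): beam 1 = 1.0000 ≠ 3.6235 ✗
  (4.5, 8.5, 15°): beam 1 = 0.5774 ≠ 3.6235 ✗
  (5.5, 3.5, 255°): beam 1 = 0.5774 ≠ 3.6235 ✗
  …
  (4.5, 6.5, 30°): r_1=3.6235, r_2=1.7321, r_3=1.5529, r_4=1.0000, r_5=0.5176, r_6=0.5774, r_7=3.6235 — all match ✓
Only this pose fits every beam.

(x, y, θ) = (4.5, 6.5, 30°)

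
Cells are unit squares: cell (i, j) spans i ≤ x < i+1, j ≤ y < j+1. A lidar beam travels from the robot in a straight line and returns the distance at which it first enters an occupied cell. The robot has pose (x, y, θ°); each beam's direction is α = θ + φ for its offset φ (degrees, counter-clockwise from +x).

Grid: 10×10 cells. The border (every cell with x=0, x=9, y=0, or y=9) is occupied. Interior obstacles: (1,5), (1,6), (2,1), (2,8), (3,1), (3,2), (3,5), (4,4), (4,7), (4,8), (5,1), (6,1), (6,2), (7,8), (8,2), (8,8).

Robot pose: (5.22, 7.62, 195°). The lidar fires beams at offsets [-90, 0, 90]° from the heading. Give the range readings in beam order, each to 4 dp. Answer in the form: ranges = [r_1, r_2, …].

beam 1: φ=-90°, α=105°
  direction (-0.2588, 0.9659); cell (5,7); t to first gridline: x 0.8500, y 0.3934 (then +3.8637 / +1.0353)
    (5,8) via y @ 0.3934
    (4,8) via x @ 0.8500  # hit
  → r_1 = 0.8500
beam 2: φ=0°, α=195°
  direction (-0.9659, -0.2588); cell (5,7); t to first gridline: x 0.2278, y 2.3955 (then +1.0353 / +3.8637)
    (4,7) via x @ 0.2278  # hit
  → r_2 = 0.2278
beam 3: φ=90°, α=285°
  direction (0.2588, -0.9659); cell (5,7); t to first gridline: x 3.0137, y 0.6419 (then +3.8637 / +1.0353)
    (5,6) via y @ 0.6419
    (5,5) via y @ 1.6771
    (5,4) via y @ 2.7124
    (6,4) via x @ 3.0137
    (6,3) via y @ 3.7477
    (6,2) via y @ 4.7830  # hit
  → r_3 = 4.7830

ranges = [0.8500, 0.2278, 4.7830]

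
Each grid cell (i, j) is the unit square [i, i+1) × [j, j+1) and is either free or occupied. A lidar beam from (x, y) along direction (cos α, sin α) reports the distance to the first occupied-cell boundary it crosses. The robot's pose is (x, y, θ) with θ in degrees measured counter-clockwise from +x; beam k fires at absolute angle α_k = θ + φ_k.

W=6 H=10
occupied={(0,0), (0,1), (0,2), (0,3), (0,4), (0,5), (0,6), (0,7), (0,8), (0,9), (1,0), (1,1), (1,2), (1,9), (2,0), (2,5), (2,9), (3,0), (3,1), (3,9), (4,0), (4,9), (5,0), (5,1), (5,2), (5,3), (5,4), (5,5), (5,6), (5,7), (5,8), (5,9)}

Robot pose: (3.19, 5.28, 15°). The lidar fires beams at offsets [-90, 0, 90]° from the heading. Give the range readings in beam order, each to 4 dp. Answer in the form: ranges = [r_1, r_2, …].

ranges = [4.4310, 1.8738, 0.7341]

beam 1: φ=-90°, α=285°
  cosα=0.2588 sinα=-0.9659 | (3,5) | tMaxX 3.1296 tMaxY 0.2899 | tΔX 3.8637 tΔY 1.0353
    t=0.2899 [y] (3,4)
    t=1.3252 [y] (3,3)
    t=2.3604 [y] (3,2)
    t=3.1296 [x] (4,2)
    t=3.3957 [y] (4,1)
    t=4.4310 [y] (4,0) — stop
  → r_1 = 4.4310
beam 2: φ=0°, α=15°
  cosα=0.9659 sinα=0.2588 | (3,5) | tMaxX 0.8386 tMaxY 2.7819 | tΔX 1.0353 tΔY 3.8637
    t=0.8386 [x] (4,5)
    t=1.8738 [x] (5,5) — stop
  → r_2 = 1.8738
beam 3: φ=90°, α=105°
  cosα=-0.2588 sinα=0.9659 | (3,5) | tMaxX 0.7341 tMaxY 0.7454 | tΔX 3.8637 tΔY 1.0353
    t=0.7341 [x] (2,5) — stop
  → r_3 = 0.7341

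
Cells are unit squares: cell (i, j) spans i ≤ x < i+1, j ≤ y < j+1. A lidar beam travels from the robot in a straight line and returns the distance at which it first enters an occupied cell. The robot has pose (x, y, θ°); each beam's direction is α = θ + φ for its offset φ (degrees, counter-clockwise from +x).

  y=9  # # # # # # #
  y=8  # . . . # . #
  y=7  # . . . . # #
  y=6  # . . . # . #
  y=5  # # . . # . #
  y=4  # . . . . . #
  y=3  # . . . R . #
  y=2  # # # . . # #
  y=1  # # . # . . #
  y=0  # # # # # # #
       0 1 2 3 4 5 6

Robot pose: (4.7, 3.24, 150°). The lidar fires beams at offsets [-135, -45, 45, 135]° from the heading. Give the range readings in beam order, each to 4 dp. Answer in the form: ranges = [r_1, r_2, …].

ranges = [1.3459, 1.8221, 1.7600, 1.1591]

beam 1: φ=-135°, α=15°
  direction (0.9659, 0.2588); cell (4,3); t to first gridline: x 0.3106, y 2.9364 (then +1.0353 / +3.8637)
    (5,3) via x @ 0.3106
    (6,3) via x @ 1.3459  # hit
  → r_1 = 1.3459
beam 2: φ=-45°, α=105°
  direction (-0.2588, 0.9659); cell (4,3); t to first gridline: x 2.7046, y 0.7868 (then +3.8637 / +1.0353)
    (4,4) via y @ 0.7868
    (4,5) via y @ 1.8221  # hit
  → r_2 = 1.8221
beam 3: φ=45°, α=195°
  direction (-0.9659, -0.2588); cell (4,3); t to first gridline: x 0.7247, y 0.9273 (then +1.0353 / +3.8637)
    (3,3) via x @ 0.7247
    (3,2) via y @ 0.9273
    (2,2) via x @ 1.7600  # hit
  → r_3 = 1.7600
beam 4: φ=135°, α=285°
  direction (0.2588, -0.9659); cell (4,3); t to first gridline: x 1.1591, y 0.2485 (then +3.8637 / +1.0353)
    (4,2) via y @ 0.2485
    (5,2) via x @ 1.1591  # hit
  → r_4 = 1.1591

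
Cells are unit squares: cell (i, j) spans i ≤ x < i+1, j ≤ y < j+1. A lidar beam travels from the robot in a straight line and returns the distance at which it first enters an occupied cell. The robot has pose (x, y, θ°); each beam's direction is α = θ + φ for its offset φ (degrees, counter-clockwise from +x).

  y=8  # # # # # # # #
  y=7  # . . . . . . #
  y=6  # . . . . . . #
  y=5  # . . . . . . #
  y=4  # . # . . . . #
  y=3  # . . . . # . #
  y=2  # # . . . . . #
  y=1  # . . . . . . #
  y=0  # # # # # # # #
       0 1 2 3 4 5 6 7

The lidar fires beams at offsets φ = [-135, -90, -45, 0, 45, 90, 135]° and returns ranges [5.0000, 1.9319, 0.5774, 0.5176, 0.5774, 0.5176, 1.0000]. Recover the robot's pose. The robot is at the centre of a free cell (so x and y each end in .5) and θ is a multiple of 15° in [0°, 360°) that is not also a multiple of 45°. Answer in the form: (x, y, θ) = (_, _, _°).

Enumerate (i+0.5, j+0.5, θ) over the 39 free cells and 16 admissible headings. For each, cast all 7 beams and compare to the given ranges.
  (6.5, 5.5, 150°): beam 1 = 0.5176 ≠ 5.0000 ✗
  (3.5, 1.5, 150°): beam 1 = 3.6235 ≠ 5.0000 ✗
  (2.5, 5.5, 255°): beam 1 = 2.8868 ≠ 5.0000 ✗
  (1.5, 4.5, 240°): beam 1 = 1.9319 ≠ 5.0000 ✗
  …
  (6.5, 1.5, 285°): r_1=5.0000, r_2=1.9319, r_3=0.5774, r_4=0.5176, r_5=0.5774, r_6=0.5176, r_7=1.0000 — all match ✓
No second candidate reproduces the full scan.

(x, y, θ) = (6.5, 1.5, 285°)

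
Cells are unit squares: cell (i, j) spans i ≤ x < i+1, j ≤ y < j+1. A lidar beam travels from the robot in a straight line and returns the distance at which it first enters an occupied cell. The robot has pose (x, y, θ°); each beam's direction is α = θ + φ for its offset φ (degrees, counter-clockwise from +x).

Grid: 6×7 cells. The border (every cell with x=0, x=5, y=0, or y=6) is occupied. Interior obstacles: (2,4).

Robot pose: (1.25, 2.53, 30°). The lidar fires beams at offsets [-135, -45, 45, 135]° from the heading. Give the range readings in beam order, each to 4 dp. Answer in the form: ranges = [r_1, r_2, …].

beam 1: φ=-135°, α=255°
  d=(-0.2588,-0.9659)  start (1,2)  tX=0.9659 tY=0.5487  stride 1/|dx|=3.8637 1/|dy|=1.0353
    cross y-line → (1,1), t=0.5487
    cross x-line → (0,1), t=0.9659 (wall)
  → r_1 = 0.9659
beam 2: φ=-45°, α=345°
  d=(0.9659,-0.2588)  start (1,2)  tX=0.7765 tY=2.0478  stride 1/|dx|=1.0353 1/|dy|=3.8637
    cross x-line → (2,2), t=0.7765
    cross x-line → (3,2), t=1.8117
    cross y-line → (3,1), t=2.0478
    cross x-line → (4,1), t=2.8470
    cross x-line → (5,1), t=3.8823 (wall)
  → r_2 = 3.8823
beam 3: φ=45°, α=75°
  d=(0.2588,0.9659)  start (1,2)  tX=2.8978 tY=0.4866  stride 1/|dx|=3.8637 1/|dy|=1.0353
    cross y-line → (1,3), t=0.4866
    cross y-line → (1,4), t=1.5219
    cross y-line → (1,5), t=2.5571
    cross x-line → (2,5), t=2.8978
    cross y-line → (2,6), t=3.5924 (wall)
  → r_3 = 3.5924
beam 4: φ=135°, α=165°
  d=(-0.9659,0.2588)  start (1,2)  tX=0.2588 tY=1.8159  stride 1/|dx|=1.0353 1/|dy|=3.8637
    cross x-line → (0,2), t=0.2588 (wall)
  → r_4 = 0.2588

ranges = [0.9659, 3.8823, 3.5924, 0.2588]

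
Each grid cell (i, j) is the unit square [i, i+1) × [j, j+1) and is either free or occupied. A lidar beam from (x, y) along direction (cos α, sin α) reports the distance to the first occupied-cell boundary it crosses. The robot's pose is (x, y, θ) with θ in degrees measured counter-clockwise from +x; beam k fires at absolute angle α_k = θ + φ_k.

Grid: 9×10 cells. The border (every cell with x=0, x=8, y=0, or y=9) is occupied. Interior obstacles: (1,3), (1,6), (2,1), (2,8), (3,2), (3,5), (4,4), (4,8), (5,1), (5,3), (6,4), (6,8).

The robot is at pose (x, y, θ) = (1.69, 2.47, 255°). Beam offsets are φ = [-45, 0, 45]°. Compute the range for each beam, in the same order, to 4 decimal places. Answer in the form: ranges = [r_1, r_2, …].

ranges = [0.7967, 1.5219, 0.6200]

beam 1: φ=-45°, α=210°
  cosα=-0.8660 sinα=-0.5000 | (1,2) | tMaxX 0.7967 tMaxY 0.9400 | tΔX 1.1547 tΔY 2.0000
    t=0.7967 [x] (0,2) — stop
  → r_1 = 0.7967
beam 2: φ=0°, α=255°
  cosα=-0.2588 sinα=-0.9659 | (1,2) | tMaxX 2.6660 tMaxY 0.4866 | tΔX 3.8637 tΔY 1.0353
    t=0.4866 [y] (1,1)
    t=1.5219 [y] (1,0) — stop
  → r_2 = 1.5219
beam 3: φ=45°, α=300°
  cosα=0.5000 sinα=-0.8660 | (1,2) | tMaxX 0.6200 tMaxY 0.5427 | tΔX 2.0000 tΔY 1.1547
    t=0.5427 [y] (1,1)
    t=0.6200 [x] (2,1) — stop
  → r_3 = 0.6200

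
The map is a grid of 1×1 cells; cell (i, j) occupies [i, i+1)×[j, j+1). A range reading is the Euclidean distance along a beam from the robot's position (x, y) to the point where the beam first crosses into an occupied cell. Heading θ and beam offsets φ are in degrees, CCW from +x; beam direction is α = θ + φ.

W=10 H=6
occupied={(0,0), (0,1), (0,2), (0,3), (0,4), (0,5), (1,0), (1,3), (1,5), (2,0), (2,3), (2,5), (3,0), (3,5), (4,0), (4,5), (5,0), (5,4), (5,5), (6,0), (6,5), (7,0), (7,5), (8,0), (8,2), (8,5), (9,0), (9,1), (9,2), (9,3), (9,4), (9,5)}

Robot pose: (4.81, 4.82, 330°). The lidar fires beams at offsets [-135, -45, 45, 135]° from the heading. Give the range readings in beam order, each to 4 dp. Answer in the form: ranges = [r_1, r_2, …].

ranges = [3.1682, 0.7341, 0.1967, 0.1863]

beam 1: φ=-135°, α=195°
  d=(-0.9659,-0.2588)  start (4,4)  tX=0.8386 tY=3.1682  stride 1/|dx|=1.0353 1/|dy|=3.8637
    cross x-line → (3,4), t=0.8386
    cross x-line → (2,4), t=1.8738
    cross x-line → (1,4), t=2.9091
    cross y-line → (1,3), t=3.1682 (wall)
  → r_1 = 3.1682
beam 2: φ=-45°, α=285°
  d=(0.2588,-0.9659)  start (4,4)  tX=0.7341 tY=0.8489  stride 1/|dx|=3.8637 1/|dy|=1.0353
    cross x-line → (5,4), t=0.7341 (wall)
  → r_2 = 0.7341
beam 3: φ=45°, α=15°
  d=(0.9659,0.2588)  start (4,4)  tX=0.1967 tY=0.6955  stride 1/|dx|=1.0353 1/|dy|=3.8637
    cross x-line → (5,4), t=0.1967 (wall)
  → r_3 = 0.1967
beam 4: φ=135°, α=105°
  d=(-0.2588,0.9659)  start (4,4)  tX=3.1296 tY=0.1863  stride 1/|dx|=3.8637 1/|dy|=1.0353
    cross y-line → (4,5), t=0.1863 (wall)
  → r_4 = 0.1863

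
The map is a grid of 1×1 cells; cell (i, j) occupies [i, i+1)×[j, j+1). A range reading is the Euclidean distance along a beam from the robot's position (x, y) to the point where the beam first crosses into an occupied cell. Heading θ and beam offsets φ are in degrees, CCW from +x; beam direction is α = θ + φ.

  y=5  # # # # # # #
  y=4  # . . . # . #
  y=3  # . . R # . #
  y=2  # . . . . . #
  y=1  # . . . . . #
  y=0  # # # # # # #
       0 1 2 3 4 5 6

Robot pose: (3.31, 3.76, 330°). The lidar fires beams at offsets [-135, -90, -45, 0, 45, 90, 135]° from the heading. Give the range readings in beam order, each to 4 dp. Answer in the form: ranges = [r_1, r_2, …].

ranges = [2.3915, 3.1870, 2.8574, 0.7967, 0.7143, 1.3800, 1.2837]

beam 1: φ=-135°, α=195°
  direction (-0.9659, -0.2588); cell (3,3); t to first gridline: x 0.3209, y 2.9364 (then +1.0353 / +3.8637)
    (2,3) via x @ 0.3209
    (1,3) via x @ 1.3562
    (0,3) via x @ 2.3915  # hit
  → r_1 = 2.3915
beam 2: φ=-90°, α=240°
  direction (-0.5000, -0.8660); cell (3,3); t to first gridline: x 0.6200, y 0.8776 (then +2.0000 / +1.1547)
    (2,3) via x @ 0.6200
    (2,2) via y @ 0.8776
    (2,1) via y @ 2.0323
    (1,1) via x @ 2.6200
    (1,0) via y @ 3.1870  # hit
  → r_2 = 3.1870
beam 3: φ=-45°, α=285°
  direction (0.2588, -0.9659); cell (3,3); t to first gridline: x 2.6660, y 0.7868 (then +3.8637 / +1.0353)
    (3,2) via y @ 0.7868
    (3,1) via y @ 1.8221
    (4,1) via x @ 2.6660
    (4,0) via y @ 2.8574  # hit
  → r_3 = 2.8574
beam 4: φ=0°, α=330°
  direction (0.8660, -0.5000); cell (3,3); t to first gridline: x 0.7967, y 1.5200 (then +1.1547 / +2.0000)
    (4,3) via x @ 0.7967  # hit
  → r_4 = 0.7967
beam 5: φ=45°, α=15°
  direction (0.9659, 0.2588); cell (3,3); t to first gridline: x 0.7143, y 0.9273 (then +1.0353 / +3.8637)
    (4,3) via x @ 0.7143  # hit
  → r_5 = 0.7143
beam 6: φ=90°, α=60°
  direction (0.5000, 0.8660); cell (3,3); t to first gridline: x 1.3800, y 0.2771 (then +2.0000 / +1.1547)
    (3,4) via y @ 0.2771
    (4,4) via x @ 1.3800  # hit
  → r_6 = 1.3800
beam 7: φ=135°, α=105°
  direction (-0.2588, 0.9659); cell (3,3); t to first gridline: x 1.1977, y 0.2485 (then +3.8637 / +1.0353)
    (3,4) via y @ 0.2485
    (2,4) via x @ 1.1977
    (2,5) via y @ 1.2837  # hit
  → r_7 = 1.2837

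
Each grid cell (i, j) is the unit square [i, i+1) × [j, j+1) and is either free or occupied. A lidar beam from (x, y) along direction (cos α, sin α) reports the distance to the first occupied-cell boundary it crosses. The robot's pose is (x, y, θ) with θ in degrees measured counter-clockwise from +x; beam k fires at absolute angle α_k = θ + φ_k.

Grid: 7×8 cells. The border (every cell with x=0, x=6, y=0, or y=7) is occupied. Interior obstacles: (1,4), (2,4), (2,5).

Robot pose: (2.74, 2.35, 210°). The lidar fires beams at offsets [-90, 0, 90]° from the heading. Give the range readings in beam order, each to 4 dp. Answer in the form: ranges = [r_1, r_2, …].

ranges = [1.9053, 2.0092, 1.5588]

beam 1: φ=-90°, α=120°
  d=(-0.5000,0.8660)  start (2,2)  tX=1.4800 tY=0.7506  stride 1/|dx|=2.0000 1/|dy|=1.1547
    cross y-line → (2,3), t=0.7506
    cross x-line → (1,3), t=1.4800
    cross y-line → (1,4), t=1.9053 (wall)
  → r_1 = 1.9053
beam 2: φ=0°, α=210°
  d=(-0.8660,-0.5000)  start (2,2)  tX=0.8545 tY=0.7000  stride 1/|dx|=1.1547 1/|dy|=2.0000
    cross y-line → (2,1), t=0.7000
    cross x-line → (1,1), t=0.8545
    cross x-line → (0,1), t=2.0092 (wall)
  → r_2 = 2.0092
beam 3: φ=90°, α=300°
  d=(0.5000,-0.8660)  start (2,2)  tX=0.5200 tY=0.4041  stride 1/|dx|=2.0000 1/|dy|=1.1547
    cross y-line → (2,1), t=0.4041
    cross x-line → (3,1), t=0.5200
    cross y-line → (3,0), t=1.5588 (wall)
  → r_3 = 1.5588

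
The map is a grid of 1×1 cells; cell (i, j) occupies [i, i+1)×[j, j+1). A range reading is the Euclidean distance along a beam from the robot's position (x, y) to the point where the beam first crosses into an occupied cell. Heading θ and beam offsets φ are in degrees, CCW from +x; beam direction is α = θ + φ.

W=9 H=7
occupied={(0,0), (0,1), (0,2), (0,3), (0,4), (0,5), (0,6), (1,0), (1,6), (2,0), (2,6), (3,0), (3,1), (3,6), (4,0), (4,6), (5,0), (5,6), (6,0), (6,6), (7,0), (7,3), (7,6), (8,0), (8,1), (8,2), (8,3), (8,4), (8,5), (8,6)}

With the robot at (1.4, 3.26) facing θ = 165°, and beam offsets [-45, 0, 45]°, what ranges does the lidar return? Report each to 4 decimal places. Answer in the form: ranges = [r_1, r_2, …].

beam 1: φ=-45°, α=120°
  d=(-0.5000,0.8660)  start (1,3)  tX=0.8000 tY=0.8545  stride 1/|dx|=2.0000 1/|dy|=1.1547
    cross x-line → (0,3), t=0.8000 (wall)
  → r_1 = 0.8000
beam 2: φ=0°, α=165°
  d=(-0.9659,0.2588)  start (1,3)  tX=0.4141 tY=2.8591  stride 1/|dx|=1.0353 1/|dy|=3.8637
    cross x-line → (0,3), t=0.4141 (wall)
  → r_2 = 0.4141
beam 3: φ=45°, α=210°
  d=(-0.8660,-0.5000)  start (1,3)  tX=0.4619 tY=0.5200  stride 1/|dx|=1.1547 1/|dy|=2.0000
    cross x-line → (0,3), t=0.4619 (wall)
  → r_3 = 0.4619

ranges = [0.8000, 0.4141, 0.4619]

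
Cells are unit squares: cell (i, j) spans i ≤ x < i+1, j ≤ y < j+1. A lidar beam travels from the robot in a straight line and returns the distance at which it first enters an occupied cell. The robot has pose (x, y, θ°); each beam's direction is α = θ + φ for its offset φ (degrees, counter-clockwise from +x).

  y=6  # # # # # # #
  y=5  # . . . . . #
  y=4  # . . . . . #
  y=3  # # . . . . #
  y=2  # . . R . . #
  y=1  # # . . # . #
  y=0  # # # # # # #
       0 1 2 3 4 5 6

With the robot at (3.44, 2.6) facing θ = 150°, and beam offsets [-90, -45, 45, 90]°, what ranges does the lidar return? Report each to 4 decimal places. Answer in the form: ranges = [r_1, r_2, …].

ranges = [3.9260, 3.5199, 2.3182, 1.8475]

beam 1: φ=-90°, α=60°
  d=(0.5000,0.8660)  start (3,2)  tX=1.1200 tY=0.4619  stride 1/|dx|=2.0000 1/|dy|=1.1547
    cross y-line → (3,3), t=0.4619
    cross x-line → (4,3), t=1.1200
    cross y-line → (4,4), t=1.6166
    cross y-line → (4,5), t=2.7713
    cross x-line → (5,5), t=3.1200
    cross y-line → (5,6), t=3.9260 (wall)
  → r_1 = 3.9260
beam 2: φ=-45°, α=105°
  d=(-0.2588,0.9659)  start (3,2)  tX=1.7000 tY=0.4141  stride 1/|dx|=3.8637 1/|dy|=1.0353
    cross y-line → (3,3), t=0.4141
    cross y-line → (3,4), t=1.4494
    cross x-line → (2,4), t=1.7000
    cross y-line → (2,5), t=2.4847
    cross y-line → (2,6), t=3.5199 (wall)
  → r_2 = 3.5199
beam 3: φ=45°, α=195°
  d=(-0.9659,-0.2588)  start (3,2)  tX=0.4555 tY=2.3182  stride 1/|dx|=1.0353 1/|dy|=3.8637
    cross x-line → (2,2), t=0.4555
    cross x-line → (1,2), t=1.4908
    cross y-line → (1,1), t=2.3182 (wall)
  → r_3 = 2.3182
beam 4: φ=90°, α=240°
  d=(-0.5000,-0.8660)  start (3,2)  tX=0.8800 tY=0.6928  stride 1/|dx|=2.0000 1/|dy|=1.1547
    cross y-line → (3,1), t=0.6928
    cross x-line → (2,1), t=0.8800
    cross y-line → (2,0), t=1.8475 (wall)
  → r_4 = 1.8475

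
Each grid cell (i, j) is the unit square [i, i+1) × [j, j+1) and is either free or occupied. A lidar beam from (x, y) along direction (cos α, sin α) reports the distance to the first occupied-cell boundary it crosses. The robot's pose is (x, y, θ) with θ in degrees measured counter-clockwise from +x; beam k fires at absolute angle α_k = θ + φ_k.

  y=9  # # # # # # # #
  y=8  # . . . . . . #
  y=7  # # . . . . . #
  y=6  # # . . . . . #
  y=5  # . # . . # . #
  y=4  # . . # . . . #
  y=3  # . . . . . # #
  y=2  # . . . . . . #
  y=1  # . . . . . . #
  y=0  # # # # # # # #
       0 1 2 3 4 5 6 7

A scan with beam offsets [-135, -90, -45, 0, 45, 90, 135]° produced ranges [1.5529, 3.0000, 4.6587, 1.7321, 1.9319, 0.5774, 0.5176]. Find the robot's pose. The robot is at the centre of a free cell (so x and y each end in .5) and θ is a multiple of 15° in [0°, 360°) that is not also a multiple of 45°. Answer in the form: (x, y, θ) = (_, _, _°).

(x, y, θ) = (6.5, 7.5, 240°)

Candidates: 42 free-cell centres × 16 headings = 672 poses. Raycast each; keep the one whose scan matches to 4 dp.
  (5.5, 6.5, 105°): beam 1 = 1.7321 ≠ 1.5529 ✗
  (1.5, 4.5, 240°): beam 2 = 0.5774 ≠ 3.0000 ✗
  (3.5, 3.5, 105°): beam 1 = 4.0415 ≠ 1.5529 ✗
  (4.5, 5.5, 60°): beam 1 = 4.6587 ≠ 1.5529 ✗
  …
  (6.5, 7.5, 240°): r_1=1.5529, r_2=3.0000, r_3=4.6587, r_4=1.7321, r_5=1.9319, r_6=0.5774, r_7=0.5176 — all match ✓
Unique over the lattice → pose = (6.5, 7.5, 240°).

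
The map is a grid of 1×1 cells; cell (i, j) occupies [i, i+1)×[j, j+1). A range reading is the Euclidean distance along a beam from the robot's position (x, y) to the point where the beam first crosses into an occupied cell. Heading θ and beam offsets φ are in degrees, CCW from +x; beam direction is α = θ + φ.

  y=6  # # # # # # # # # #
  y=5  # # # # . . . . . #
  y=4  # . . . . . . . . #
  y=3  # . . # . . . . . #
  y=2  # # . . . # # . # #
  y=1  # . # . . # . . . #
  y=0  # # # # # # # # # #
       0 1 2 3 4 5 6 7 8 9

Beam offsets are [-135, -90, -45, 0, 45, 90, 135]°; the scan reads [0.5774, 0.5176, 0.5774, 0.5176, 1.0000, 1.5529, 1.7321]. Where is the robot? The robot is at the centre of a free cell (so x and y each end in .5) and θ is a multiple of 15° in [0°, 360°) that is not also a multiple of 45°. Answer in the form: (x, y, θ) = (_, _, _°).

(x, y, θ) = (1.5, 4.5, 195°)

Candidates: 30 free-cell centres × 16 headings = 480 poses. Raycast each; keep the one whose scan matches to 4 dp.
  (1.5, 3.5, 105°): beam 1 = 4.0415 ≠ 0.5774 ✗
  (5.5, 5.5, 120°): beam 1 = 3.6235 ≠ 0.5774 ✗
  (3.5, 2.5, 195°): beam 3 = 2.8868 ≠ 0.5774 ✗
  (7.5, 3.5, 60°): beam 1 = 2.5882 ≠ 0.5774 ✗
  (5.5, 4.5, 165°): beam 1 = 3.0000 ≠ 0.5774 ✗
  …
  (1.5, 4.5, 195°): r_1=0.5774, r_2=0.5176, r_3=0.5774, r_4=0.5176, r_5=1.0000, r_6=1.5529, r_7=1.7321 — all match ✓
No second candidate reproduces the full scan.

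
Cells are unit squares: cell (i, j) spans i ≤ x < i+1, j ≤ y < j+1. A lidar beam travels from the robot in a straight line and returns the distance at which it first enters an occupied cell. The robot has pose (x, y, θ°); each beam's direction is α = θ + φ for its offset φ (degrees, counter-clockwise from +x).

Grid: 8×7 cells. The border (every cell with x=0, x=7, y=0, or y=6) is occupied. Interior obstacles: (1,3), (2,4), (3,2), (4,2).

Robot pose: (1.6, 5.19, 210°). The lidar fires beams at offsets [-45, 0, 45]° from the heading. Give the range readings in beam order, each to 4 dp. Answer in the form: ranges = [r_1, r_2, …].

beam 1: φ=-45°, α=165°
  direction (-0.9659, 0.2588); cell (1,5); t to first gridline: x 0.6212, y 3.1296 (then +1.0353 / +3.8637)
    (0,5) via x @ 0.6212  # hit
  → r_1 = 0.6212
beam 2: φ=0°, α=210°
  direction (-0.8660, -0.5000); cell (1,5); t to first gridline: x 0.6928, y 0.3800 (then +1.1547 / +2.0000)
    (1,4) via y @ 0.3800
    (0,4) via x @ 0.6928  # hit
  → r_2 = 0.6928
beam 3: φ=45°, α=255°
  direction (-0.2588, -0.9659); cell (1,5); t to first gridline: x 2.3182, y 0.1967 (then +3.8637 / +1.0353)
    (1,4) via y @ 0.1967
    (1,3) via y @ 1.2320  # hit
  → r_3 = 1.2320

ranges = [0.6212, 0.6928, 1.2320]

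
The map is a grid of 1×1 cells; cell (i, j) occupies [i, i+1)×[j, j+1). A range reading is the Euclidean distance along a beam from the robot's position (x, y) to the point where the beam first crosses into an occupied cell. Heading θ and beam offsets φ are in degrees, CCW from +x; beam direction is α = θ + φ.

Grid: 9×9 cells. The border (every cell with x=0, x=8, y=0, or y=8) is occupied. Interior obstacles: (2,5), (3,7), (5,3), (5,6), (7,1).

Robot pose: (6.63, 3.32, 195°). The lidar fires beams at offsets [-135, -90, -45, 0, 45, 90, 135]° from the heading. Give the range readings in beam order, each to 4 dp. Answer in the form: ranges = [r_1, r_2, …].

beam 1: φ=-135°, α=60°
  direction (0.5000, 0.8660); cell (6,3); t to first gridline: x 0.7400, y 0.7852 (then +2.0000 / +1.1547)
    (7,3) via x @ 0.7400
    (7,4) via y @ 0.7852
    (7,5) via y @ 1.9399
    (8,5) via x @ 2.7400  # hit
  → r_1 = 2.7400
beam 2: φ=-90°, α=105°
  direction (-0.2588, 0.9659); cell (6,3); t to first gridline: x 2.4341, y 0.7040 (then +3.8637 / +1.0353)
    (6,4) via y @ 0.7040
    (6,5) via y @ 1.7393
    (5,5) via x @ 2.4341
    (5,6) via y @ 2.7745  # hit
  → r_2 = 2.7745
beam 3: φ=-45°, α=150°
  direction (-0.8660, 0.5000); cell (6,3); t to first gridline: x 0.7275, y 1.3600 (then +1.1547 / +2.0000)
    (5,3) via x @ 0.7275  # hit
  → r_3 = 0.7275
beam 4: φ=0°, α=195°
  direction (-0.9659, -0.2588); cell (6,3); t to first gridline: x 0.6522, y 1.2364 (then +1.0353 / +3.8637)
    (5,3) via x @ 0.6522  # hit
  → r_4 = 0.6522
beam 5: φ=45°, α=240°
  direction (-0.5000, -0.8660); cell (6,3); t to first gridline: x 1.2600, y 0.3695 (then +2.0000 / +1.1547)
    (6,2) via y @ 0.3695
    (5,2) via x @ 1.2600
    (5,1) via y @ 1.5242
    (5,0) via y @ 2.6789  # hit
  → r_5 = 2.6789
beam 6: φ=90°, α=285°
  direction (0.2588, -0.9659); cell (6,3); t to first gridline: x 1.4296, y 0.3313 (then +3.8637 / +1.0353)
    (6,2) via y @ 0.3313
    (6,1) via y @ 1.3666
    (7,1) via x @ 1.4296  # hit
  → r_6 = 1.4296
beam 7: φ=135°, α=330°
  direction (0.8660, -0.5000); cell (6,3); t to first gridline: x 0.4272, y 0.6400 (then +1.1547 / +2.0000)
    (7,3) via x @ 0.4272
    (7,2) via y @ 0.6400
    (8,2) via x @ 1.5819  # hit
  → r_7 = 1.5819

ranges = [2.7400, 2.7745, 0.7275, 0.6522, 2.6789, 1.4296, 1.5819]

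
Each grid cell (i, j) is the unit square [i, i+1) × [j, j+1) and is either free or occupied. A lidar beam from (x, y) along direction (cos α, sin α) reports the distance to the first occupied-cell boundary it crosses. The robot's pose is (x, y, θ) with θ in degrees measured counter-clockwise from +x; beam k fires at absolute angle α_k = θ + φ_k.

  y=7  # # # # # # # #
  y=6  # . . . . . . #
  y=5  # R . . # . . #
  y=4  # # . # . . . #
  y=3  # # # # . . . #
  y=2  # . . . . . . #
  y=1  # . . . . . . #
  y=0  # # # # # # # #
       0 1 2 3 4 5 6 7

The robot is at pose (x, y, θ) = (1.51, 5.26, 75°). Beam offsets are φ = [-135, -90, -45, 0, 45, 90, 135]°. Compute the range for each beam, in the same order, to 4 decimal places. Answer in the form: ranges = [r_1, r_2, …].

beam 1: φ=-135°, α=300°
  dir = (cos 300°, sin 300°) = (0.5000, -0.8660); from cell (1,5)
  next x-line at t=0.9800, next y-line at t=0.3002; Δt_x=2.0000, Δt_y=1.1547
    y: enter (1,4) at t=0.3002 ← occupied
  → r_1 = 0.3002
beam 2: φ=-90°, α=345°
  dir = (cos 345°, sin 345°) = (0.9659, -0.2588); from cell (1,5)
  next x-line at t=0.5073, next y-line at t=1.0046; Δt_x=1.0353, Δt_y=3.8637
    x: enter (2,5) at t=0.5073
    y: enter (2,4) at t=1.0046
    x: enter (3,4) at t=1.5426 ← occupied
  → r_2 = 1.5426
beam 3: φ=-45°, α=30°
  dir = (cos 30°, sin 30°) = (0.8660, 0.5000); from cell (1,5)
  next x-line at t=0.5658, next y-line at t=1.4800; Δt_x=1.1547, Δt_y=2.0000
    x: enter (2,5) at t=0.5658
    y: enter (2,6) at t=1.4800
    x: enter (3,6) at t=1.7205
    x: enter (4,6) at t=2.8752
    y: enter (4,7) at t=3.4800 ← occupied
  → r_3 = 3.4800
beam 4: φ=0°, α=75°
  dir = (cos 75°, sin 75°) = (0.2588, 0.9659); from cell (1,5)
  next x-line at t=1.8932, next y-line at t=0.7661; Δt_x=3.8637, Δt_y=1.0353
    y: enter (1,6) at t=0.7661
    y: enter (1,7) at t=1.8014 ← occupied
  → r_4 = 1.8014
beam 5: φ=45°, α=120°
  dir = (cos 120°, sin 120°) = (-0.5000, 0.8660); from cell (1,5)
  next x-line at t=1.0200, next y-line at t=0.8545; Δt_x=2.0000, Δt_y=1.1547
    y: enter (1,6) at t=0.8545
    x: enter (0,6) at t=1.0200 ← occupied
  → r_5 = 1.0200
beam 6: φ=90°, α=165°
  dir = (cos 165°, sin 165°) = (-0.9659, 0.2588); from cell (1,5)
  next x-line at t=0.5280, next y-line at t=2.8591; Δt_x=1.0353, Δt_y=3.8637
    x: enter (0,5) at t=0.5280 ← occupied
  → r_6 = 0.5280
beam 7: φ=135°, α=210°
  dir = (cos 210°, sin 210°) = (-0.8660, -0.5000); from cell (1,5)
  next x-line at t=0.5889, next y-line at t=0.5200; Δt_x=1.1547, Δt_y=2.0000
    y: enter (1,4) at t=0.5200 ← occupied
  → r_7 = 0.5200

ranges = [0.3002, 1.5426, 3.4800, 1.8014, 1.0200, 0.5280, 0.5200]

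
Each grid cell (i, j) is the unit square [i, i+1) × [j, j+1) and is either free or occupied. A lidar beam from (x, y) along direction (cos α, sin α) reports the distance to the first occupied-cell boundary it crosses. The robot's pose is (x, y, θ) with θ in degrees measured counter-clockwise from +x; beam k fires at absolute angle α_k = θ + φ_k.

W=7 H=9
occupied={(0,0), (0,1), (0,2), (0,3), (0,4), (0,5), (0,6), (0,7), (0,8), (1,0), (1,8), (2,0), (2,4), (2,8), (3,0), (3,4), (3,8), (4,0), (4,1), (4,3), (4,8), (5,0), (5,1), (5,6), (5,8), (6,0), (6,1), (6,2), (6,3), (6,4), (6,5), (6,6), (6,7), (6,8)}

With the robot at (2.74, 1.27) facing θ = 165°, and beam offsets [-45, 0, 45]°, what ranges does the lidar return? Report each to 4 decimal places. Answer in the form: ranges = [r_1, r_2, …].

beam 1: φ=-45°, α=120°
  dir = (cos 120°, sin 120°) = (-0.5000, 0.8660); from cell (2,1)
  next x-line at t=1.4800, next y-line at t=0.8429; Δt_x=2.0000, Δt_y=1.1547
    y: enter (2,2) at t=0.8429
    x: enter (1,2) at t=1.4800
    y: enter (1,3) at t=1.9976
    y: enter (1,4) at t=3.1523
    x: enter (0,4) at t=3.4800 ← occupied
  → r_1 = 3.4800
beam 2: φ=0°, α=165°
  dir = (cos 165°, sin 165°) = (-0.9659, 0.2588); from cell (2,1)
  next x-line at t=0.7661, next y-line at t=2.8205; Δt_x=1.0353, Δt_y=3.8637
    x: enter (1,1) at t=0.7661
    x: enter (0,1) at t=1.8014 ← occupied
  → r_2 = 1.8014
beam 3: φ=45°, α=210°
  dir = (cos 210°, sin 210°) = (-0.8660, -0.5000); from cell (2,1)
  next x-line at t=0.8545, next y-line at t=0.5400; Δt_x=1.1547, Δt_y=2.0000
    y: enter (2,0) at t=0.5400 ← occupied
  → r_3 = 0.5400

ranges = [3.4800, 1.8014, 0.5400]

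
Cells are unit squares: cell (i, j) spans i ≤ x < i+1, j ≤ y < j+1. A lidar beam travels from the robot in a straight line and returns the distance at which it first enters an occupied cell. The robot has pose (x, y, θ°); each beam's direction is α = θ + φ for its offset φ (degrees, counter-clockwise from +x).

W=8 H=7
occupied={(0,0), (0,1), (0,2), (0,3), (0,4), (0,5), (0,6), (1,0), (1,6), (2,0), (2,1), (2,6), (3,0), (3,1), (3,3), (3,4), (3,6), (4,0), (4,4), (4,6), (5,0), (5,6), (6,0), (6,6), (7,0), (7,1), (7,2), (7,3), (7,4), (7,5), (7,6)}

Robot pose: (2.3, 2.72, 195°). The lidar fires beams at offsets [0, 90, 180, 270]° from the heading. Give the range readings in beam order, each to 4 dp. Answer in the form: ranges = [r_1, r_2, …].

beam 1: φ=0°, α=195°
  direction (-0.9659, -0.2588); cell (2,2); t to first gridline: x 0.3106, y 2.7819 (then +1.0353 / +3.8637)
    (1,2) via x @ 0.3106
    (0,2) via x @ 1.3459  # hit
  → r_1 = 1.3459
beam 2: φ=90°, α=285°
  direction (0.2588, -0.9659); cell (2,2); t to first gridline: x 2.7046, y 0.7454 (then +3.8637 / +1.0353)
    (2,1) via y @ 0.7454  # hit
  → r_2 = 0.7454
beam 3: φ=180°, α=15°
  direction (0.9659, 0.2588); cell (2,2); t to first gridline: x 0.7247, y 1.0818 (then +1.0353 / +3.8637)
    (3,2) via x @ 0.7247
    (3,3) via y @ 1.0818  # hit
  → r_3 = 1.0818
beam 4: φ=270°, α=105°
  direction (-0.2588, 0.9659); cell (2,2); t to first gridline: x 1.1591, y 0.2899 (then +3.8637 / +1.0353)
    (2,3) via y @ 0.2899
    (1,3) via x @ 1.1591
    (1,4) via y @ 1.3252
    (1,5) via y @ 2.3604
    (1,6) via y @ 3.3957  # hit
  → r_4 = 3.3957

ranges = [1.3459, 0.7454, 1.0818, 3.3957]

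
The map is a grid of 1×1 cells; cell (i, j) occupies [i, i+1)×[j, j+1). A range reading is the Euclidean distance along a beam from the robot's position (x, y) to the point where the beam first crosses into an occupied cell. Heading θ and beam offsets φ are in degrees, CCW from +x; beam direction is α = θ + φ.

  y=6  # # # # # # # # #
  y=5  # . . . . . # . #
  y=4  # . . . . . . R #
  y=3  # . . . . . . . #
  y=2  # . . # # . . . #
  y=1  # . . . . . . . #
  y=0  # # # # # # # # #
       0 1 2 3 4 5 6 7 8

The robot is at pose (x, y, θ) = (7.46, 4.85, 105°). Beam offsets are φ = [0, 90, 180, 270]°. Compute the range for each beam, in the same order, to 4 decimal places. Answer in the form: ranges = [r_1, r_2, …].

ranges = [1.1906, 6.6879, 2.0864, 0.5590]

beam 1: φ=0°, α=105°
  direction (-0.2588, 0.9659); cell (7,4); t to first gridline: x 1.7773, y 0.1553 (then +3.8637 / +1.0353)
    (7,5) via y @ 0.1553
    (7,6) via y @ 1.1906  # hit
  → r_1 = 1.1906
beam 2: φ=90°, α=195°
  direction (-0.9659, -0.2588); cell (7,4); t to first gridline: x 0.4762, y 3.2841 (then +1.0353 / +3.8637)
    (6,4) via x @ 0.4762
    (5,4) via x @ 1.5115
    (4,4) via x @ 2.5468
    (4,3) via y @ 3.2841
    (3,3) via x @ 3.5821
    (2,3) via x @ 4.6173
    (1,3) via x @ 5.6526
    (0,3) via x @ 6.6879  # hit
  → r_2 = 6.6879
beam 3: φ=180°, α=285°
  direction (0.2588, -0.9659); cell (7,4); t to first gridline: x 2.0864, y 0.8800 (then +3.8637 / +1.0353)
    (7,3) via y @ 0.8800
    (7,2) via y @ 1.9153
    (8,2) via x @ 2.0864  # hit
  → r_3 = 2.0864
beam 4: φ=270°, α=15°
  direction (0.9659, 0.2588); cell (7,4); t to first gridline: x 0.5590, y 0.5796 (then +1.0353 / +3.8637)
    (8,4) via x @ 0.5590  # hit
  → r_4 = 0.5590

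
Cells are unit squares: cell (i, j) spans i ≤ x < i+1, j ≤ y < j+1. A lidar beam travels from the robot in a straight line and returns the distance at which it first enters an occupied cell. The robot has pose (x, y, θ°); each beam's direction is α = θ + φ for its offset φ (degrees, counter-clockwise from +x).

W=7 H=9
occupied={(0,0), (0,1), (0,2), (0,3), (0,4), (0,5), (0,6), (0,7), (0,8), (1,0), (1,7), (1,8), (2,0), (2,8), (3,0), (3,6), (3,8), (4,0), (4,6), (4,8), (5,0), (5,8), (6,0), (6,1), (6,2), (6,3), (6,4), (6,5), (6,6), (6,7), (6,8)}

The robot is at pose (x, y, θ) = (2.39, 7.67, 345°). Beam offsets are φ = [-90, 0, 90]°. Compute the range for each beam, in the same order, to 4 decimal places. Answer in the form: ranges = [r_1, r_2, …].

beam 1: φ=-90°, α=255°
  cosα=-0.2588 sinα=-0.9659 | (2,7) | tMaxX 1.5068 tMaxY 0.6936 | tΔX 3.8637 tΔY 1.0353
    t=0.6936 [y] (2,6)
    t=1.5068 [x] (1,6)
    t=1.7289 [y] (1,5)
    t=2.7642 [y] (1,4)
    t=3.7995 [y] (1,3)
    t=4.8347 [y] (1,2)
    t=5.3705 [x] (0,2) — stop
  → r_1 = 5.3705
beam 2: φ=0°, α=345°
  cosα=0.9659 sinα=-0.2588 | (2,7) | tMaxX 0.6315 tMaxY 2.5887 | tΔX 1.0353 tΔY 3.8637
    t=0.6315 [x] (3,7)
    t=1.6668 [x] (4,7)
    t=2.5887 [y] (4,6) — stop
  → r_2 = 2.5887
beam 3: φ=90°, α=75°
  cosα=0.2588 sinα=0.9659 | (2,7) | tMaxX 2.3569 tMaxY 0.3416 | tΔX 3.8637 tΔY 1.0353
    t=0.3416 [y] (2,8) — stop
  → r_3 = 0.3416

ranges = [5.3705, 2.5887, 0.3416]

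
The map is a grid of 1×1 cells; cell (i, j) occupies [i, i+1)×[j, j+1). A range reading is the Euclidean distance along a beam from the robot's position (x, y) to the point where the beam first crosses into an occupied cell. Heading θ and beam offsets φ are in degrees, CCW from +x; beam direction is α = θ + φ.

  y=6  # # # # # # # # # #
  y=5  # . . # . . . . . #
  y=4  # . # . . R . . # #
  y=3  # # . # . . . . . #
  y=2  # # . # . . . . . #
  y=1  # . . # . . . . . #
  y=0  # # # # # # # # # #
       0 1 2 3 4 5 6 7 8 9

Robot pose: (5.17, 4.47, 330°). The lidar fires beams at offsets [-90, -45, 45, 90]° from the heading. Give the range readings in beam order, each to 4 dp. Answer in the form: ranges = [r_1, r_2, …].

beam 1: φ=-90°, α=240°
  cosα=-0.5000 sinα=-0.8660 | (5,4) | tMaxX 0.3400 tMaxY 0.5427 | tΔX 2.0000 tΔY 1.1547
    t=0.3400 [x] (4,4)
    t=0.5427 [y] (4,3)
    t=1.6974 [y] (4,2)
    t=2.3400 [x] (3,2) — stop
  → r_1 = 2.3400
beam 2: φ=-45°, α=285°
  cosα=0.2588 sinα=-0.9659 | (5,4) | tMaxX 3.2069 tMaxY 0.4866 | tΔX 3.8637 tΔY 1.0353
    t=0.4866 [y] (5,3)
    t=1.5219 [y] (5,2)
    t=2.5571 [y] (5,1)
    t=3.2069 [x] (6,1)
    t=3.5924 [y] (6,0) — stop
  → r_2 = 3.5924
beam 3: φ=45°, α=15°
  cosα=0.9659 sinα=0.2588 | (5,4) | tMaxX 0.8593 tMaxY 2.0478 | tΔX 1.0353 tΔY 3.8637
    t=0.8593 [x] (6,4)
    t=1.8946 [x] (7,4)
    t=2.0478 [y] (7,5)
    t=2.9298 [x] (8,5)
    t=3.9651 [x] (9,5) — stop
  → r_3 = 3.9651
beam 4: φ=90°, α=60°
  cosα=0.5000 sinα=0.8660 | (5,4) | tMaxX 1.6600 tMaxY 0.6120 | tΔX 2.0000 tΔY 1.1547
    t=0.6120 [y] (5,5)
    t=1.6600 [x] (6,5)
    t=1.7667 [y] (6,6) — stop
  → r_4 = 1.7667

ranges = [2.3400, 3.5924, 3.9651, 1.7667]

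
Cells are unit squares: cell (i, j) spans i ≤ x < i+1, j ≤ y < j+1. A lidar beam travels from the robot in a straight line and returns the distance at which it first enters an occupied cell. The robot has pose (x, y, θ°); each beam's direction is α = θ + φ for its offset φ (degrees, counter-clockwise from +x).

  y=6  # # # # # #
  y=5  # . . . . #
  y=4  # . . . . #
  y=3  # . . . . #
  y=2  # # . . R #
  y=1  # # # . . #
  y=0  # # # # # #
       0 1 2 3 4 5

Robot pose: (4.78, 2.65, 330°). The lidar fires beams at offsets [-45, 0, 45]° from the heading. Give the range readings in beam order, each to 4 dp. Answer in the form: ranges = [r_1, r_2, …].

beam 1: φ=-45°, α=285°
  cosα=0.2588 sinα=-0.9659 | (4,2) | tMaxX 0.8500 tMaxY 0.6729 | tΔX 3.8637 tΔY 1.0353
    t=0.6729 [y] (4,1)
    t=0.8500 [x] (5,1) — stop
  → r_1 = 0.8500
beam 2: φ=0°, α=330°
  cosα=0.8660 sinα=-0.5000 | (4,2) | tMaxX 0.2540 tMaxY 1.3000 | tΔX 1.1547 tΔY 2.0000
    t=0.2540 [x] (5,2) — stop
  → r_2 = 0.2540
beam 3: φ=45°, α=15°
  cosα=0.9659 sinα=0.2588 | (4,2) | tMaxX 0.2278 tMaxY 1.3523 | tΔX 1.0353 tΔY 3.8637
    t=0.2278 [x] (5,2) — stop
  → r_3 = 0.2278

ranges = [0.8500, 0.2540, 0.2278]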